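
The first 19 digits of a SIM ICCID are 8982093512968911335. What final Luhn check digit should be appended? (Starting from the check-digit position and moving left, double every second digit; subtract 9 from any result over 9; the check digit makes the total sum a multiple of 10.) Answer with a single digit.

7

Partial digits right→left: 5 3 3 1 1 9 8 6 9 2 1 5 3 9 0 2 8 9 8
Double every second digit counting from the check-digit position (so the 1st, 3rd, 5th, ... of the partial from the right).
  doubled (with −9 where >9): 1 6 2 7 9 2 6 0 7 7 → sum 47
  kept as-is: 3 1 9 6 2 5 9 2 9 → sum 46
Total = 47 + 46 = 93.
Check digit = (10 − (93 mod 10)) mod 10 = 7.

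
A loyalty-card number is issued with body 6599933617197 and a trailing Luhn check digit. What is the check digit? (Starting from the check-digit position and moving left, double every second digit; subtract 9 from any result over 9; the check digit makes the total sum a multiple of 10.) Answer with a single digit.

5

Partial digits right→left: 7 9 1 7 1 6 3 3 9 9 9 5 6
Double every second digit counting from the check-digit position (so the 1st, 3rd, 5th, ... of the partial from the right).
  doubled (with −9 where >9): 5 2 2 6 9 9 3 → sum 36
  kept as-is: 9 7 6 3 9 5 → sum 39
Total = 36 + 39 = 75.
Check digit = (10 − (75 mod 10)) mod 10 = 5.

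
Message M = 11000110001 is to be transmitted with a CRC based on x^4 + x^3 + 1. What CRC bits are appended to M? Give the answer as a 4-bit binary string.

Append 4 zeros: 110001100010000. Divide by 11001 (XOR where the leading bit is 1):
  pos 0: 11000 XOR 11001 = 00001
  pos 4: 11100 XOR 11001 = 00101
  pos 6: 10101 XOR 11001 = 01100
  pos 7: 11000 XOR 11001 = 00001
Remainder (last 4 bits) = 1000. This is the CRC / FCS.

1000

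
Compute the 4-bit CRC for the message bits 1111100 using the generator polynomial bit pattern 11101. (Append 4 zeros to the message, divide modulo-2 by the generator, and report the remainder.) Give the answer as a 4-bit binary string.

0001

Append 4 zeros: 11111000000. Divide by 11101 (XOR where the leading bit is 1):
  pos 0: 11111 XOR 11101 = 00010
  pos 3: 10000 XOR 11101 = 01101
  pos 4: 11010 XOR 11101 = 00111
  pos 6: 11100 XOR 11101 = 00001
Remainder (last 4 bits) = 0001. This is the CRC / FCS.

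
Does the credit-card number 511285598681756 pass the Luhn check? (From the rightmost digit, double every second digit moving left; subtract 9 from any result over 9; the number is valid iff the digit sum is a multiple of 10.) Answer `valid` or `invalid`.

From the right, keep odd positions and double even positions (subtract 9 from any doubled value over 9):
  doubled (positions 2,4,...): 1 2 3 9 1 4 2 → sum 22
  kept (positions 1,3,...): 6 7 8 8 5 8 1 5 → sum 48
Total = 70.
70 mod 10 = 0, so the number is valid.

valid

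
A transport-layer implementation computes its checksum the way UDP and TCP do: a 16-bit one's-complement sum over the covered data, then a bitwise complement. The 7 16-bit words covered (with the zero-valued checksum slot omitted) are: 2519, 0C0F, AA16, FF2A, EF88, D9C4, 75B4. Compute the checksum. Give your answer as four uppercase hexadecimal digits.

E693

One's-complement addition (fold any carry out of bit 15 back into bit 0):
  0x2519 + 0x0C0F = 0x03128
  0x3128 + 0xAA16 = 0x0DB3E
  0xDB3E + 0xFF2A = 0x1DA68 → wrap carry → 0xDA69
  0xDA69 + 0xEF88 = 0x1C9F1 → wrap carry → 0xC9F2
  0xC9F2 + 0xD9C4 = 0x1A3B6 → wrap carry → 0xA3B7
  0xA3B7 + 0x75B4 = 0x1196B → wrap carry → 0x196C
One's-complement sum = 0x196C.
Checksum = ~0x196C & 0xFFFF = 0xE693.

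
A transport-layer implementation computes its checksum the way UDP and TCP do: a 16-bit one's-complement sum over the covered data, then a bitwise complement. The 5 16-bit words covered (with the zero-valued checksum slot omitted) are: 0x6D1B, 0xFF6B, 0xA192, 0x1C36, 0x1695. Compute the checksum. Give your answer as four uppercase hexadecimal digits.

One's-complement addition (fold any carry out of bit 15 back into bit 0):
  0x6D1B + 0xFF6B = 0x16C86 → wrap carry → 0x6C87
  0x6C87 + 0xA192 = 0x10E19 → wrap carry → 0x0E1A
  0x0E1A + 0x1C36 = 0x02A50
  0x2A50 + 0x1695 = 0x040E5
One's-complement sum = 0x40E5.
Checksum = ~0x40E5 & 0xFFFF = 0xBF1A.

BF1A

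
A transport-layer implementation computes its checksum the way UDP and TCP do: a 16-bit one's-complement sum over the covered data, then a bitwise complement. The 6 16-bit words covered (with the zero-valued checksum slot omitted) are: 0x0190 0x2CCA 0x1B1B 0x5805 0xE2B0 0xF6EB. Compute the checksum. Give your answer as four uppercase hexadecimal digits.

One's-complement addition (fold any carry out of bit 15 back into bit 0):
  0x0190 + 0x2CCA = 0x02E5A
  0x2E5A + 0x1B1B = 0x04975
  0x4975 + 0x5805 = 0x0A17A
  0xA17A + 0xE2B0 = 0x1842A → wrap carry → 0x842B
  0x842B + 0xF6EB = 0x17B16 → wrap carry → 0x7B17
One's-complement sum = 0x7B17.
Checksum = ~0x7B17 & 0xFFFF = 0x84E8.

84E8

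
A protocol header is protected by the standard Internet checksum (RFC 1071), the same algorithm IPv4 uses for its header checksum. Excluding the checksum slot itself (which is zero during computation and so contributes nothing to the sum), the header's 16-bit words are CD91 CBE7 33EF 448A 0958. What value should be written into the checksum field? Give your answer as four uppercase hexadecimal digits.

E4B4

One's-complement addition (fold any carry out of bit 15 back into bit 0):
  0xCD91 + 0xCBE7 = 0x19978 → wrap carry → 0x9979
  0x9979 + 0x33EF = 0x0CD68
  0xCD68 + 0x448A = 0x111F2 → wrap carry → 0x11F3
  0x11F3 + 0x0958 = 0x01B4B
One's-complement sum = 0x1B4B.
Checksum = ~0x1B4B & 0xFFFF = 0xE4B4.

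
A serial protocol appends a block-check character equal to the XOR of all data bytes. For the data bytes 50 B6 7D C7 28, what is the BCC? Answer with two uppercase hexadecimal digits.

XOR the bytes together:
  start with 0x50
  0x50 ⊕ 0xB6 = 0xE6
  0xE6 ⊕ 0x7D = 0x9B
  0x9B ⊕ 0xC7 = 0x5C
  0x5C ⊕ 0x28 = 0x74

74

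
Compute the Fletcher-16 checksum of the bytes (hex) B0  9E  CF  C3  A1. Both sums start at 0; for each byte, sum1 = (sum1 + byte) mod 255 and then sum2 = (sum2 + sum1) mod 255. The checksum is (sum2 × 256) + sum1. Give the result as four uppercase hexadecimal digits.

Running sums (mod 255):
  after byte 0 (B0): sum1=176, sum2=176
  after byte 1 (9E): sum1=79, sum2=0
  after byte 2 (CF): sum1=31, sum2=31
  after byte 3 (C3): sum1=226, sum2=2
  after byte 4 (A1): sum1=132, sum2=134
Checksum = sum2·256 + sum1 = 134·256 + 132 = 34436 = 0x8684.

8684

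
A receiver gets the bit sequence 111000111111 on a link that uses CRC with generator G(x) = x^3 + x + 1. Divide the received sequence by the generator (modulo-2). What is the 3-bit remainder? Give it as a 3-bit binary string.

100

Modulo-2 division of 111000111111 by 1011:
  pos 0: 1110 XOR 1011 = 0101
  pos 1: 1010 XOR 1011 = 0001
  pos 4: 1011 XOR 1011 = 0000
  pos 8: 1111 XOR 1011 = 0100
Remainder = 100 (nonzero — an error is detected).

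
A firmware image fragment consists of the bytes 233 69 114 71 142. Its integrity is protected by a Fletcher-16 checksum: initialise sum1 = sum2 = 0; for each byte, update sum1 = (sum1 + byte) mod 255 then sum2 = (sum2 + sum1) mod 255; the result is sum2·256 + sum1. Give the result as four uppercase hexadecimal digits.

1B77

Running sums (mod 255):
  after byte 0 (233): sum1=233, sum2=233
  after byte 1 (69): sum1=47, sum2=25
  after byte 2 (114): sum1=161, sum2=186
  after byte 3 (71): sum1=232, sum2=163
  after byte 4 (142): sum1=119, sum2=27
Checksum = sum2·256 + sum1 = 27·256 + 119 = 7031 = 0x1B77.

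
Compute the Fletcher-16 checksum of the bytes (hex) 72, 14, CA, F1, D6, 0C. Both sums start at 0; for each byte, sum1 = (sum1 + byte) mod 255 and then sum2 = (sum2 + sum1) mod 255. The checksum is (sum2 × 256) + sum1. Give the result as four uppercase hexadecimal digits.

CD26

Running sums (mod 255):
  after byte 0 (72): sum1=114, sum2=114
  after byte 1 (14): sum1=134, sum2=248
  after byte 2 (CA): sum1=81, sum2=74
  after byte 3 (F1): sum1=67, sum2=141
  after byte 4 (D6): sum1=26, sum2=167
  after byte 5 (0C): sum1=38, sum2=205
Checksum = sum2·256 + sum1 = 205·256 + 38 = 52518 = 0xCD26.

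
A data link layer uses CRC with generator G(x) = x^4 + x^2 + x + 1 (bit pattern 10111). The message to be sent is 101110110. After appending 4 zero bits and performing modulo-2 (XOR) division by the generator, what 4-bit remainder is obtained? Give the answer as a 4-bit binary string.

Append 4 zeros: 1011101100000. Divide by 10111 (XOR where the leading bit is 1):
  pos 0: 10111 XOR 10111 = 00000
  pos 6: 11000 XOR 10111 = 01111
  pos 7: 11110 XOR 10111 = 01001
  pos 8: 10010 XOR 10111 = 00101
Remainder (last 4 bits) = 0101. This is the CRC / FCS.

0101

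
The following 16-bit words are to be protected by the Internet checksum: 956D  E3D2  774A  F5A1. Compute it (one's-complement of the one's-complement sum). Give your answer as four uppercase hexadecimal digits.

19D3

One's-complement addition (fold any carry out of bit 15 back into bit 0):
  0x956D + 0xE3D2 = 0x1793F → wrap carry → 0x7940
  0x7940 + 0x774A = 0x0F08A
  0xF08A + 0xF5A1 = 0x1E62B → wrap carry → 0xE62C
One's-complement sum = 0xE62C.
Checksum = ~0xE62C & 0xFFFF = 0x19D3.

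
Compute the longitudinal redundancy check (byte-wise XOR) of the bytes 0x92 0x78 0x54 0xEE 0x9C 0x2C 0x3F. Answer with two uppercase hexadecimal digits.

DF

XOR the bytes together:
  start with 0x92
  0x92 ⊕ 0x78 = 0xEA
  0xEA ⊕ 0x54 = 0xBE
  0xBE ⊕ 0xEE = 0x50
  0x50 ⊕ 0x9C = 0xCC
  0xCC ⊕ 0x2C = 0xE0
  0xE0 ⊕ 0x3F = 0xDF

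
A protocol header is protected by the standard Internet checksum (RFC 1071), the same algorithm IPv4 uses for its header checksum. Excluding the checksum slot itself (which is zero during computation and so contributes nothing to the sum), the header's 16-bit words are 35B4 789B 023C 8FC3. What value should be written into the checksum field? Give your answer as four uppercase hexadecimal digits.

BFB0

One's-complement addition (fold any carry out of bit 15 back into bit 0):
  0x35B4 + 0x789B = 0x0AE4F
  0xAE4F + 0x023C = 0x0B08B
  0xB08B + 0x8FC3 = 0x1404E → wrap carry → 0x404F
One's-complement sum = 0x404F.
Checksum = ~0x404F & 0xFFFF = 0xBFB0.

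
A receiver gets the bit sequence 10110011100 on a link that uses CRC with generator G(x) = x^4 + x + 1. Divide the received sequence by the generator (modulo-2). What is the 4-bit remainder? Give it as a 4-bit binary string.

0110

Modulo-2 division of 10110011100 by 10011:
  pos 0: 10110 XOR 10011 = 00101
  pos 2: 10101 XOR 10011 = 00110
  pos 4: 11011 XOR 10011 = 01000
  pos 5: 10000 XOR 10011 = 00011
Remainder = 0110 (nonzero — an error is detected).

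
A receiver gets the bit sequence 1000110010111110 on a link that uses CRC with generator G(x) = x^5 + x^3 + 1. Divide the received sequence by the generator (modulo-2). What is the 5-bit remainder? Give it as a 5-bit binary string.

Modulo-2 division of 1000110010111110 by 101001:
  pos 0: 100011 XOR 101001 = 001010
  pos 2: 101000 XOR 101001 = 000001
  pos 7: 110111 XOR 101001 = 011110
  pos 8: 111101 XOR 101001 = 010100
  pos 9: 101001 XOR 101001 = 000000
Remainder = 00000 (zero — the frame passes the CRC check).

00000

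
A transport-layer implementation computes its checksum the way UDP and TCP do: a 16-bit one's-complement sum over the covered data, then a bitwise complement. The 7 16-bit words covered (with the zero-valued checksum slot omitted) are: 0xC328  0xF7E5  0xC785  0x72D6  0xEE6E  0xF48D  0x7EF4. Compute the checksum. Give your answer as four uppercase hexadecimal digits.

A8A3

One's-complement addition (fold any carry out of bit 15 back into bit 0):
  0xC328 + 0xF7E5 = 0x1BB0D → wrap carry → 0xBB0E
  0xBB0E + 0xC785 = 0x18293 → wrap carry → 0x8294
  0x8294 + 0x72D6 = 0x0F56A
  0xF56A + 0xEE6E = 0x1E3D8 → wrap carry → 0xE3D9
  0xE3D9 + 0xF48D = 0x1D866 → wrap carry → 0xD867
  0xD867 + 0x7EF4 = 0x1575B → wrap carry → 0x575C
One's-complement sum = 0x575C.
Checksum = ~0x575C & 0xFFFF = 0xA8A3.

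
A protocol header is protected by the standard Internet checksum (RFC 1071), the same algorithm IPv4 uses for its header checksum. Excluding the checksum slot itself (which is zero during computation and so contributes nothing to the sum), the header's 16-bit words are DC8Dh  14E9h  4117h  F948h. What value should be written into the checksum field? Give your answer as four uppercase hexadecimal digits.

One's-complement addition (fold any carry out of bit 15 back into bit 0):
  0xDC8D + 0x14E9 = 0x0F176
  0xF176 + 0x4117 = 0x1328D → wrap carry → 0x328E
  0x328E + 0xF948 = 0x12BD6 → wrap carry → 0x2BD7
One's-complement sum = 0x2BD7.
Checksum = ~0x2BD7 & 0xFFFF = 0xD428.

D428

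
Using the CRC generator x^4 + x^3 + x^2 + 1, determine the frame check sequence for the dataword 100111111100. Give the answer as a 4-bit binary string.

Append 4 zeros: 1001111111000000. Divide by 11101 (XOR where the leading bit is 1):
  pos 0: 10011 XOR 11101 = 01110
  pos 1: 11101 XOR 11101 = 00000
  pos 6: 11110 XOR 11101 = 00011
  pos 9: 11000 XOR 11101 = 00101
  pos 11: 10100 XOR 11101 = 01001
Remainder (last 4 bits) = 1001. This is the CRC / FCS.

1001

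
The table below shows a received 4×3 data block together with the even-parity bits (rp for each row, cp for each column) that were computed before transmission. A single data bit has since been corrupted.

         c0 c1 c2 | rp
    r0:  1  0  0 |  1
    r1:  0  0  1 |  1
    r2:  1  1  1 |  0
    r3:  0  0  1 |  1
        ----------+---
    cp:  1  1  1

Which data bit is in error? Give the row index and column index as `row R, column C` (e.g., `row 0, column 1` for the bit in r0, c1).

row 2, column 0

Recompute each row's even parity and compare to rp:
  r0: data parity 1, sent rp 1 → ok
  r1: data parity 1, sent rp 1 → ok
  r2: data parity 1, sent rp 0 → mismatch
  r3: data parity 1, sent rp 1 → ok
Recompute each column's even parity and compare to cp:
  c0: data parity 0, sent cp 1 → mismatch
  c1: data parity 1, sent cp 1 → ok
  c2: data parity 1, sent cp 1 → ok
Exactly one row (r2) and one column (c0) fail → the flipped bit is at their intersection.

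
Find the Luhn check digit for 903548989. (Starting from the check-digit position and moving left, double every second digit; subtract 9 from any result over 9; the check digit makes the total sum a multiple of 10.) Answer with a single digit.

Partial digits right→left: 9 8 9 8 4 5 3 0 9
Double every second digit counting from the check-digit position (so the 1st, 3rd, 5th, ... of the partial from the right).
  doubled (with −9 where >9): 9 9 8 6 9 → sum 41
  kept as-is: 8 8 5 0 → sum 21
Total = 41 + 21 = 62.
Check digit = (10 − (62 mod 10)) mod 10 = 8.

8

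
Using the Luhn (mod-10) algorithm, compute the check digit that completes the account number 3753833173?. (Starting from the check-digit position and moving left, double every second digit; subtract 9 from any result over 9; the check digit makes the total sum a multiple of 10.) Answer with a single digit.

Partial digits right→left: 3 7 1 3 3 8 3 5 7 3
Double every second digit counting from the check-digit position (so the 1st, 3rd, 5th, ... of the partial from the right).
  doubled (with −9 where >9): 6 2 6 6 5 → sum 25
  kept as-is: 7 3 8 5 3 → sum 26
Total = 25 + 26 = 51.
Check digit = (10 − (51 mod 10)) mod 10 = 9.

9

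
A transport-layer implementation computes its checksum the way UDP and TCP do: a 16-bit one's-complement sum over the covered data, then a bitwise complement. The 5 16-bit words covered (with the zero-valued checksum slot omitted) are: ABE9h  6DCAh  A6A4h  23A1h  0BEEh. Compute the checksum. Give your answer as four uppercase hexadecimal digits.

1018

One's-complement addition (fold any carry out of bit 15 back into bit 0):
  0xABE9 + 0x6DCA = 0x119B3 → wrap carry → 0x19B4
  0x19B4 + 0xA6A4 = 0x0C058
  0xC058 + 0x23A1 = 0x0E3F9
  0xE3F9 + 0x0BEE = 0x0EFE7
One's-complement sum = 0xEFE7.
Checksum = ~0xEFE7 & 0xFFFF = 0x1018.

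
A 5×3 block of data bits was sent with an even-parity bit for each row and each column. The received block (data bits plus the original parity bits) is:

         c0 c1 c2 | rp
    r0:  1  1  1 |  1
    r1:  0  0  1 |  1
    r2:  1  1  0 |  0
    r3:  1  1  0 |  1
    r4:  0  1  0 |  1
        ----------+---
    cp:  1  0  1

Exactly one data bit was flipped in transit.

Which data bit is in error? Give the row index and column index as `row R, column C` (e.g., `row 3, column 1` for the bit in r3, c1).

Recompute each row's even parity and compare to rp:
  r0: data parity 1, sent rp 1 → ok
  r1: data parity 1, sent rp 1 → ok
  r2: data parity 0, sent rp 0 → ok
  r3: data parity 0, sent rp 1 → mismatch
  r4: data parity 1, sent rp 1 → ok
Recompute each column's even parity and compare to cp:
  c0: data parity 1, sent cp 1 → ok
  c1: data parity 0, sent cp 0 → ok
  c2: data parity 0, sent cp 1 → mismatch
Exactly one row (r3) and one column (c2) fail → the flipped bit is at their intersection.

row 3, column 2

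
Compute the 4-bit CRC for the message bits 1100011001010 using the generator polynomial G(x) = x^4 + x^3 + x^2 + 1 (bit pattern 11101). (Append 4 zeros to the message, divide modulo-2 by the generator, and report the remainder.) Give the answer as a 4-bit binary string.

Append 4 zeros: 11000110010100000. Divide by 11101 (XOR where the leading bit is 1):
  pos 0: 11000 XOR 11101 = 00101
  pos 2: 10111 XOR 11101 = 01010
  pos 3: 10100 XOR 11101 = 01001
  pos 4: 10010 XOR 11101 = 01111
  pos 5: 11111 XOR 11101 = 00010
  pos 8: 10010 XOR 11101 = 01111
  pos 9: 11110 XOR 11101 = 00011
  pos 12: 11000 XOR 11101 = 00101
Remainder (last 4 bits) = 0101. This is the CRC / FCS.

0101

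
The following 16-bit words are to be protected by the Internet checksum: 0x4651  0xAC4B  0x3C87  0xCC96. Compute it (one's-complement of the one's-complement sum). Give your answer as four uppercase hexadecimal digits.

0445

One's-complement addition (fold any carry out of bit 15 back into bit 0):
  0x4651 + 0xAC4B = 0x0F29C
  0xF29C + 0x3C87 = 0x12F23 → wrap carry → 0x2F24
  0x2F24 + 0xCC96 = 0x0FBBA
One's-complement sum = 0xFBBA.
Checksum = ~0xFBBA & 0xFFFF = 0x0445.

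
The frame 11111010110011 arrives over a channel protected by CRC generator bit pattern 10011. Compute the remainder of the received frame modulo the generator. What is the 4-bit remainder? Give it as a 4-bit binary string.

1100

Modulo-2 division of 11111010110011 by 10011:
  pos 0: 11111 XOR 10011 = 01100
  pos 1: 11000 XOR 10011 = 01011
  pos 2: 10111 XOR 10011 = 00100
  pos 4: 10001 XOR 10011 = 00010
  pos 7: 10100 XOR 10011 = 00111
  pos 9: 11111 XOR 10011 = 01100
Remainder = 1100 (nonzero — an error is detected).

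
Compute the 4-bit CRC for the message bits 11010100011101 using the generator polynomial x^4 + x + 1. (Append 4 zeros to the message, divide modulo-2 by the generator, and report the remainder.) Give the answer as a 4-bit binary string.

0001

Append 4 zeros: 110101000111010000. Divide by 10011 (XOR where the leading bit is 1):
  pos 0: 11010 XOR 10011 = 01001
  pos 1: 10011 XOR 10011 = 00000
  pos 9: 11101 XOR 10011 = 01110
  pos 10: 11100 XOR 10011 = 01111
  pos 11: 11110 XOR 10011 = 01101
  pos 12: 11010 XOR 10011 = 01001
  pos 13: 10010 XOR 10011 = 00001
Remainder (last 4 bits) = 0001. This is the CRC / FCS.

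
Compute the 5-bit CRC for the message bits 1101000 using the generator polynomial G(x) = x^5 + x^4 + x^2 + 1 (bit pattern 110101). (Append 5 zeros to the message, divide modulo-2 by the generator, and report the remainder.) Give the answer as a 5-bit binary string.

11111

Append 5 zeros: 110100000000. Divide by 110101 (XOR where the leading bit is 1):
  pos 0: 110100 XOR 110101 = 000001
  pos 5: 100000 XOR 110101 = 010101
  pos 6: 101010 XOR 110101 = 011111
Remainder (last 5 bits) = 11111. This is the CRC / FCS.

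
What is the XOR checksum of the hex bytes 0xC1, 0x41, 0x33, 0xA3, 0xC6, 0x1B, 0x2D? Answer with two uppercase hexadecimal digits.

E0

XOR the bytes together:
  start with 0xC1
  0xC1 ⊕ 0x41 = 0x80
  0x80 ⊕ 0x33 = 0xB3
  0xB3 ⊕ 0xA3 = 0x10
  0x10 ⊕ 0xC6 = 0xD6
  0xD6 ⊕ 0x1B = 0xCD
  0xCD ⊕ 0x2D = 0xE0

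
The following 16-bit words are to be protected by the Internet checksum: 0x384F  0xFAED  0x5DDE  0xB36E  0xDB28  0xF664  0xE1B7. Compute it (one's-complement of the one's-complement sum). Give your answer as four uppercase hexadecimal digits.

One's-complement addition (fold any carry out of bit 15 back into bit 0):
  0x384F + 0xFAED = 0x1333C → wrap carry → 0x333D
  0x333D + 0x5DDE = 0x0911B
  0x911B + 0xB36E = 0x14489 → wrap carry → 0x448A
  0x448A + 0xDB28 = 0x11FB2 → wrap carry → 0x1FB3
  0x1FB3 + 0xF664 = 0x11617 → wrap carry → 0x1618
  0x1618 + 0xE1B7 = 0x0F7CF
One's-complement sum = 0xF7CF.
Checksum = ~0xF7CF & 0xFFFF = 0x0830.

0830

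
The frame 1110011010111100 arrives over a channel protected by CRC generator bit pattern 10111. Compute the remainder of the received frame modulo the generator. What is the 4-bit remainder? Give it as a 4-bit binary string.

0000

Modulo-2 division of 1110011010111100 by 10111:
  pos 0: 11100 XOR 10111 = 01011
  pos 1: 10111 XOR 10111 = 00000
  pos 6: 10101 XOR 10111 = 00010
  pos 9: 10111 XOR 10111 = 00000
Remainder = 0000 (zero — the frame passes the CRC check).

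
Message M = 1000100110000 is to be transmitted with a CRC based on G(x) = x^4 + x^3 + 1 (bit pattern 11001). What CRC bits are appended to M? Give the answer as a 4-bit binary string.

1010

Append 4 zeros: 10001001100000000. Divide by 11001 (XOR where the leading bit is 1):
  pos 0: 10001 XOR 11001 = 01000
  pos 1: 10000 XOR 11001 = 01001
  pos 2: 10010 XOR 11001 = 01011
  pos 3: 10111 XOR 11001 = 01110
  pos 4: 11101 XOR 11001 = 00100
  pos 6: 10000 XOR 11001 = 01001
  pos 7: 10010 XOR 11001 = 01011
  pos 8: 10110 XOR 11001 = 01111
  pos 9: 11110 XOR 11001 = 00111
  pos 11: 11100 XOR 11001 = 00101
Remainder (last 4 bits) = 1010. This is the CRC / FCS.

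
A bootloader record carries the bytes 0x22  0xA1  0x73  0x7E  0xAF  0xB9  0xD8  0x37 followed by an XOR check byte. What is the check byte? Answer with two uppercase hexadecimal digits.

77

XOR the bytes together:
  start with 0x22
  0x22 ⊕ 0xA1 = 0x83
  0x83 ⊕ 0x73 = 0xF0
  0xF0 ⊕ 0x7E = 0x8E
  0x8E ⊕ 0xAF = 0x21
  0x21 ⊕ 0xB9 = 0x98
  0x98 ⊕ 0xD8 = 0x40
  0x40 ⊕ 0x37 = 0x77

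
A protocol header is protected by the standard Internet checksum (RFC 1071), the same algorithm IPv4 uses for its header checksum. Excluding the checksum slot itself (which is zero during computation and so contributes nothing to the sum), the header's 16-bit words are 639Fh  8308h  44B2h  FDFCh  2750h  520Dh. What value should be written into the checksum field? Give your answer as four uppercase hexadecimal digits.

5D4B

One's-complement addition (fold any carry out of bit 15 back into bit 0):
  0x639F + 0x8308 = 0x0E6A7
  0xE6A7 + 0x44B2 = 0x12B59 → wrap carry → 0x2B5A
  0x2B5A + 0xFDFC = 0x12956 → wrap carry → 0x2957
  0x2957 + 0x2750 = 0x050A7
  0x50A7 + 0x520D = 0x0A2B4
One's-complement sum = 0xA2B4.
Checksum = ~0xA2B4 & 0xFFFF = 0x5D4B.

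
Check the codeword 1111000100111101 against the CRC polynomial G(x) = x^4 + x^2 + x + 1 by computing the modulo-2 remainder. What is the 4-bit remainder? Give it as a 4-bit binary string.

Modulo-2 division of 1111000100111101 by 10111:
  pos 0: 11110 XOR 10111 = 01001
  pos 1: 10010 XOR 10111 = 00101
  pos 3: 10101 XOR 10111 = 00010
  pos 6: 10001 XOR 10111 = 00110
  pos 8: 11011 XOR 10111 = 01100
  pos 9: 11001 XOR 10111 = 01110
  pos 10: 11100 XOR 10111 = 01011
  pos 11: 10111 XOR 10111 = 00000
Remainder = 0000 (zero — the frame passes the CRC check).

0000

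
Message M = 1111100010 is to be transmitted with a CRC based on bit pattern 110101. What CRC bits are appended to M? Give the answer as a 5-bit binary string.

Append 5 zeros: 111110001000000. Divide by 110101 (XOR where the leading bit is 1):
  pos 0: 111110 XOR 110101 = 001011
  pos 2: 101100 XOR 110101 = 011001
  pos 3: 110011 XOR 110101 = 000110
  pos 6: 110000 XOR 110101 = 000101
  pos 9: 101000 XOR 110101 = 011101
Remainder (last 5 bits) = 11101. This is the CRC / FCS.

11101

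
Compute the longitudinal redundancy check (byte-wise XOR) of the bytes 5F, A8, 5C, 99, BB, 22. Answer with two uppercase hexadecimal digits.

AB

XOR the bytes together:
  start with 0x5F
  0x5F ⊕ 0xA8 = 0xF7
  0xF7 ⊕ 0x5C = 0xAB
  0xAB ⊕ 0x99 = 0x32
  0x32 ⊕ 0xBB = 0x89
  0x89 ⊕ 0x22 = 0xAB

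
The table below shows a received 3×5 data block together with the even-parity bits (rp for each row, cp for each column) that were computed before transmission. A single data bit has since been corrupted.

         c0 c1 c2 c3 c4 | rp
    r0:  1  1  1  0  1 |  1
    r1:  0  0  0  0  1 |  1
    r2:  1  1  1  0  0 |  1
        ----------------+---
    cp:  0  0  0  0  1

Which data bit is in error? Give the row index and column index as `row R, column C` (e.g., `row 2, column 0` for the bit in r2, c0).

row 0, column 4

Recompute each row's even parity and compare to rp:
  r0: data parity 0, sent rp 1 → mismatch
  r1: data parity 1, sent rp 1 → ok
  r2: data parity 1, sent rp 1 → ok
Recompute each column's even parity and compare to cp:
  c0: data parity 0, sent cp 0 → ok
  c1: data parity 0, sent cp 0 → ok
  c2: data parity 0, sent cp 0 → ok
  c3: data parity 0, sent cp 0 → ok
  c4: data parity 0, sent cp 1 → mismatch
Exactly one row (r0) and one column (c4) fail → the flipped bit is at their intersection.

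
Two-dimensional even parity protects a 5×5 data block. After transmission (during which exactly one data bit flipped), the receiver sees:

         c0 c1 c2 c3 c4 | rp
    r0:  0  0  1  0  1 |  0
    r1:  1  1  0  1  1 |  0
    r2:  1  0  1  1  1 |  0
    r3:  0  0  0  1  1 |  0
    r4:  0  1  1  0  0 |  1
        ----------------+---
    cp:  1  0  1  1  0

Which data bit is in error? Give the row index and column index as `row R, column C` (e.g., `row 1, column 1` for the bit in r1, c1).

row 4, column 0

Recompute each row's even parity and compare to rp:
  r0: data parity 0, sent rp 0 → ok
  r1: data parity 0, sent rp 0 → ok
  r2: data parity 0, sent rp 0 → ok
  r3: data parity 0, sent rp 0 → ok
  r4: data parity 0, sent rp 1 → mismatch
Recompute each column's even parity and compare to cp:
  c0: data parity 0, sent cp 1 → mismatch
  c1: data parity 0, sent cp 0 → ok
  c2: data parity 1, sent cp 1 → ok
  c3: data parity 1, sent cp 1 → ok
  c4: data parity 0, sent cp 0 → ok
Exactly one row (r4) and one column (c0) fail → the flipped bit is at their intersection.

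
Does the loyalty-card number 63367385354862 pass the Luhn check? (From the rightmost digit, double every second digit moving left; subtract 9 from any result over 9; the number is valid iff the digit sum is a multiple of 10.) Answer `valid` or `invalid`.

valid

From the right, keep odd positions and double even positions (subtract 9 from any doubled value over 9):
  doubled (positions 2,4,...): 3 8 6 7 5 6 3 → sum 38
  kept (positions 1,3,...): 2 8 5 5 3 6 3 → sum 32
Total = 70.
70 mod 10 = 0, so the number is valid.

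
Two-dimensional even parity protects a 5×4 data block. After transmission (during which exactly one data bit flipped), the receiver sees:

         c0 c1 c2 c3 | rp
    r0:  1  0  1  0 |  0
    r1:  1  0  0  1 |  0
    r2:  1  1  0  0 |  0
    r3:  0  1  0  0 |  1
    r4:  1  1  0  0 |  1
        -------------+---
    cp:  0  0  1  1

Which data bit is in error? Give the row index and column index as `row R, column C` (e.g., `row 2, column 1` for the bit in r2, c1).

Recompute each row's even parity and compare to rp:
  r0: data parity 0, sent rp 0 → ok
  r1: data parity 0, sent rp 0 → ok
  r2: data parity 0, sent rp 0 → ok
  r3: data parity 1, sent rp 1 → ok
  r4: data parity 0, sent rp 1 → mismatch
Recompute each column's even parity and compare to cp:
  c0: data parity 0, sent cp 0 → ok
  c1: data parity 1, sent cp 0 → mismatch
  c2: data parity 1, sent cp 1 → ok
  c3: data parity 1, sent cp 1 → ok
Exactly one row (r4) and one column (c1) fail → the flipped bit is at their intersection.

row 4, column 1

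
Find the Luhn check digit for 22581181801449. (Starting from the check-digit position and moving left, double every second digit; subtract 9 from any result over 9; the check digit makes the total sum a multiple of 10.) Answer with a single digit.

9

Partial digits right→left: 9 4 4 1 0 8 1 8 1 1 8 5 2 2
Double every second digit counting from the check-digit position (so the 1st, 3rd, 5th, ... of the partial from the right).
  doubled (with −9 where >9): 9 8 0 2 2 7 4 → sum 32
  kept as-is: 4 1 8 8 1 5 2 → sum 29
Total = 32 + 29 = 61.
Check digit = (10 − (61 mod 10)) mod 10 = 9.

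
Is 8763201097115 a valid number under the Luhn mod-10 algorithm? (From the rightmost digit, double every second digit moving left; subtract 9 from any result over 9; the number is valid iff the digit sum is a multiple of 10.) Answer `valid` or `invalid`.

From the right, keep odd positions and double even positions (subtract 9 from any doubled value over 9):
  doubled (positions 2,4,...): 2 5 0 0 6 5 → sum 18
  kept (positions 1,3,...): 5 1 9 1 2 6 8 → sum 32
Total = 50.
50 mod 10 = 0, so the number is valid.

valid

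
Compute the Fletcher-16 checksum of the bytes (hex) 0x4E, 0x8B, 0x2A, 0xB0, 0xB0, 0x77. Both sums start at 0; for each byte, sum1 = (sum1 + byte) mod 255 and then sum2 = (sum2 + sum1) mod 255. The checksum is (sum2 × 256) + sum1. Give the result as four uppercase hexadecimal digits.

23DC

Running sums (mod 255):
  after byte 0 (0x4E): sum1=78, sum2=78
  after byte 1 (0x8B): sum1=217, sum2=40
  after byte 2 (0x2A): sum1=4, sum2=44
  after byte 3 (0xB0): sum1=180, sum2=224
  after byte 4 (0xB0): sum1=101, sum2=70
  after byte 5 (0x77): sum1=220, sum2=35
Checksum = sum2·256 + sum1 = 35·256 + 220 = 9180 = 0x23DC.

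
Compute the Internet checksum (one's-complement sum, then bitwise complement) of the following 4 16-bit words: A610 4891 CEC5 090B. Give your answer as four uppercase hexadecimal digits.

One's-complement addition (fold any carry out of bit 15 back into bit 0):
  0xA610 + 0x4891 = 0x0EEA1
  0xEEA1 + 0xCEC5 = 0x1BD66 → wrap carry → 0xBD67
  0xBD67 + 0x090B = 0x0C672
One's-complement sum = 0xC672.
Checksum = ~0xC672 & 0xFFFF = 0x398D.

398D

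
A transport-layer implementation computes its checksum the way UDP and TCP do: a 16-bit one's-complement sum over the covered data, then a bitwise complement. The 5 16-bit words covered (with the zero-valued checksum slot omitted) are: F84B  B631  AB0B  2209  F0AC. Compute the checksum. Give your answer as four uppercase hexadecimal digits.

93C0

One's-complement addition (fold any carry out of bit 15 back into bit 0):
  0xF84B + 0xB631 = 0x1AE7C → wrap carry → 0xAE7D
  0xAE7D + 0xAB0B = 0x15988 → wrap carry → 0x5989
  0x5989 + 0x2209 = 0x07B92
  0x7B92 + 0xF0AC = 0x16C3E → wrap carry → 0x6C3F
One's-complement sum = 0x6C3F.
Checksum = ~0x6C3F & 0xFFFF = 0x93C0.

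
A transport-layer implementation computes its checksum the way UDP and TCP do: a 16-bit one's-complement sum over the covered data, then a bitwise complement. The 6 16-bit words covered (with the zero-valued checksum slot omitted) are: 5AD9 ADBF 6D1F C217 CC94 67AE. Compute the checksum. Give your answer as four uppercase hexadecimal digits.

One's-complement addition (fold any carry out of bit 15 back into bit 0):
  0x5AD9 + 0xADBF = 0x10898 → wrap carry → 0x0899
  0x0899 + 0x6D1F = 0x075B8
  0x75B8 + 0xC217 = 0x137CF → wrap carry → 0x37D0
  0x37D0 + 0xCC94 = 0x10464 → wrap carry → 0x0465
  0x0465 + 0x67AE = 0x06C13
One's-complement sum = 0x6C13.
Checksum = ~0x6C13 & 0xFFFF = 0x93EC.

93EC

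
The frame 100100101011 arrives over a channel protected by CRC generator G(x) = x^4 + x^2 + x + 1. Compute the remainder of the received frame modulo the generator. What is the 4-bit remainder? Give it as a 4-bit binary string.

Modulo-2 division of 100100101011 by 10111:
  pos 0: 10010 XOR 10111 = 00101
  pos 2: 10101 XOR 10111 = 00010
  pos 5: 10010 XOR 10111 = 00101
  pos 7: 10111 XOR 10111 = 00000
Remainder = 0000 (zero — the frame passes the CRC check).

0000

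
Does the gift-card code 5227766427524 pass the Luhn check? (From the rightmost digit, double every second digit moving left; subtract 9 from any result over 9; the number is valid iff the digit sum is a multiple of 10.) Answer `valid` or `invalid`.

valid

From the right, keep odd positions and double even positions (subtract 9 from any doubled value over 9):
  doubled (positions 2,4,...): 4 5 8 3 5 4 → sum 29
  kept (positions 1,3,...): 4 5 2 6 7 2 5 → sum 31
Total = 60.
60 mod 10 = 0, so the number is valid.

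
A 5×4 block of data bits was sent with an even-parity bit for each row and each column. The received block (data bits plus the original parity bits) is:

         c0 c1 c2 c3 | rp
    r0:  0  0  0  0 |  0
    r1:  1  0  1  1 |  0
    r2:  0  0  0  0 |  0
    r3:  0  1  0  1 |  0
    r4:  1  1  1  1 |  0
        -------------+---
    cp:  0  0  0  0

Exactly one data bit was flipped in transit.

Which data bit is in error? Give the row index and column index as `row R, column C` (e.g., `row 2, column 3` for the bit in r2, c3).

Recompute each row's even parity and compare to rp:
  r0: data parity 0, sent rp 0 → ok
  r1: data parity 1, sent rp 0 → mismatch
  r2: data parity 0, sent rp 0 → ok
  r3: data parity 0, sent rp 0 → ok
  r4: data parity 0, sent rp 0 → ok
Recompute each column's even parity and compare to cp:
  c0: data parity 0, sent cp 0 → ok
  c1: data parity 0, sent cp 0 → ok
  c2: data parity 0, sent cp 0 → ok
  c3: data parity 1, sent cp 0 → mismatch
Exactly one row (r1) and one column (c3) fail → the flipped bit is at their intersection.

row 1, column 3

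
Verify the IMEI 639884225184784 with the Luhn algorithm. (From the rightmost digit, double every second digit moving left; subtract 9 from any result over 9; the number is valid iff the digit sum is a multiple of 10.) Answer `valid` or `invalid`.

From the right, keep odd positions and double even positions (subtract 9 from any doubled value over 9):
  doubled (positions 2,4,...): 7 8 2 4 8 7 6 → sum 42
  kept (positions 1,3,...): 4 7 8 5 2 8 9 6 → sum 49
Total = 91.
91 mod 10 = 1, so the number is invalid.

invalid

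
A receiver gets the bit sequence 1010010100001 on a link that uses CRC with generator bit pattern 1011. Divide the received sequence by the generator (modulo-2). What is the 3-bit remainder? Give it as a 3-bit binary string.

Modulo-2 division of 1010010100001 by 1011:
  pos 0: 1010 XOR 1011 = 0001
  pos 3: 1010 XOR 1011 = 0001
  pos 6: 1100 XOR 1011 = 0111
  pos 7: 1110 XOR 1011 = 0101
  pos 8: 1010 XOR 1011 = 0001
Remainder = 011 (nonzero — an error is detected).

011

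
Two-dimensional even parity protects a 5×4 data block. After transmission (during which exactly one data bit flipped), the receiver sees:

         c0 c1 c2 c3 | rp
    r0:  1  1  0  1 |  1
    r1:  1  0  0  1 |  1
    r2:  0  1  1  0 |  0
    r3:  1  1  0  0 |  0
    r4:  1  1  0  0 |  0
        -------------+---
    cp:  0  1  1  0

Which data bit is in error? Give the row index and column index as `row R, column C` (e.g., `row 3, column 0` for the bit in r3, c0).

Recompute each row's even parity and compare to rp:
  r0: data parity 1, sent rp 1 → ok
  r1: data parity 0, sent rp 1 → mismatch
  r2: data parity 0, sent rp 0 → ok
  r3: data parity 0, sent rp 0 → ok
  r4: data parity 0, sent rp 0 → ok
Recompute each column's even parity and compare to cp:
  c0: data parity 0, sent cp 0 → ok
  c1: data parity 0, sent cp 1 → mismatch
  c2: data parity 1, sent cp 1 → ok
  c3: data parity 0, sent cp 0 → ok
Exactly one row (r1) and one column (c1) fail → the flipped bit is at their intersection.

row 1, column 1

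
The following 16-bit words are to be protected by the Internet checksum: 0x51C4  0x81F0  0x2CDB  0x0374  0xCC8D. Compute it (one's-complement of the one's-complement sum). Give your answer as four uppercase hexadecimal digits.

2F6E

One's-complement addition (fold any carry out of bit 15 back into bit 0):
  0x51C4 + 0x81F0 = 0x0D3B4
  0xD3B4 + 0x2CDB = 0x1008F → wrap carry → 0x0090
  0x0090 + 0x0374 = 0x00404
  0x0404 + 0xCC8D = 0x0D091
One's-complement sum = 0xD091.
Checksum = ~0xD091 & 0xFFFF = 0x2F6E.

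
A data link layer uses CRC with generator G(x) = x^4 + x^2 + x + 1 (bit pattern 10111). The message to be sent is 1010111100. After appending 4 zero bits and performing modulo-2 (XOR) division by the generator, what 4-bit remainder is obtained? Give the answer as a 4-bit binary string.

Append 4 zeros: 10101111000000. Divide by 10111 (XOR where the leading bit is 1):
  pos 0: 10101 XOR 10111 = 00010
  pos 3: 10111 XOR 10111 = 00000
Remainder (last 4 bits) = 0000. This is the CRC / FCS.

0000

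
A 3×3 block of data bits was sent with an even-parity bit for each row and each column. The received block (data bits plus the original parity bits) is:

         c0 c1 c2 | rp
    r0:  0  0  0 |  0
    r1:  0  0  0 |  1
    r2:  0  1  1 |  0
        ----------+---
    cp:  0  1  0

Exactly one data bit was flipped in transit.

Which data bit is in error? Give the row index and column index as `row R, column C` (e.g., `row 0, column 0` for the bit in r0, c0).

row 1, column 2

Recompute each row's even parity and compare to rp:
  r0: data parity 0, sent rp 0 → ok
  r1: data parity 0, sent rp 1 → mismatch
  r2: data parity 0, sent rp 0 → ok
Recompute each column's even parity and compare to cp:
  c0: data parity 0, sent cp 0 → ok
  c1: data parity 1, sent cp 1 → ok
  c2: data parity 1, sent cp 0 → mismatch
Exactly one row (r1) and one column (c2) fail → the flipped bit is at their intersection.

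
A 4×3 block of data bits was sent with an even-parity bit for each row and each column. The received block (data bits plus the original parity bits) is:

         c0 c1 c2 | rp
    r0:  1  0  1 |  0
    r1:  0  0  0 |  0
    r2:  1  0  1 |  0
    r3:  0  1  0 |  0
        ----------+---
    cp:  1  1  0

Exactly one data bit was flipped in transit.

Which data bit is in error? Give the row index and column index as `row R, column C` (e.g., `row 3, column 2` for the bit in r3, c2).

row 3, column 0

Recompute each row's even parity and compare to rp:
  r0: data parity 0, sent rp 0 → ok
  r1: data parity 0, sent rp 0 → ok
  r2: data parity 0, sent rp 0 → ok
  r3: data parity 1, sent rp 0 → mismatch
Recompute each column's even parity and compare to cp:
  c0: data parity 0, sent cp 1 → mismatch
  c1: data parity 1, sent cp 1 → ok
  c2: data parity 0, sent cp 0 → ok
Exactly one row (r3) and one column (c0) fail → the flipped bit is at their intersection.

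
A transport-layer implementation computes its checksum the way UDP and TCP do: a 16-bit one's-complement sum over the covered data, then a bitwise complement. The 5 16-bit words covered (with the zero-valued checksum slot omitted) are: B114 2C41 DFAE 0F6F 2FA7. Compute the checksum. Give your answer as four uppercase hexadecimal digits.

One's-complement addition (fold any carry out of bit 15 back into bit 0):
  0xB114 + 0x2C41 = 0x0DD55
  0xDD55 + 0xDFAE = 0x1BD03 → wrap carry → 0xBD04
  0xBD04 + 0x0F6F = 0x0CC73
  0xCC73 + 0x2FA7 = 0x0FC1A
One's-complement sum = 0xFC1A.
Checksum = ~0xFC1A & 0xFFFF = 0x03E5.

03E5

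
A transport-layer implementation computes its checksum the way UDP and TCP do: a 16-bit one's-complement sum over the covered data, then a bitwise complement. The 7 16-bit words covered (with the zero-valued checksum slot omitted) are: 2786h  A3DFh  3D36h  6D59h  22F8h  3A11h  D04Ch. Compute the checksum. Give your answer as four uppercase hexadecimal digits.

One's-complement addition (fold any carry out of bit 15 back into bit 0):
  0x2786 + 0xA3DF = 0x0CB65
  0xCB65 + 0x3D36 = 0x1089B → wrap carry → 0x089C
  0x089C + 0x6D59 = 0x075F5
  0x75F5 + 0x22F8 = 0x098ED
  0x98ED + 0x3A11 = 0x0D2FE
  0xD2FE + 0xD04C = 0x1A34A → wrap carry → 0xA34B
One's-complement sum = 0xA34B.
Checksum = ~0xA34B & 0xFFFF = 0x5CB4.

5CB4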